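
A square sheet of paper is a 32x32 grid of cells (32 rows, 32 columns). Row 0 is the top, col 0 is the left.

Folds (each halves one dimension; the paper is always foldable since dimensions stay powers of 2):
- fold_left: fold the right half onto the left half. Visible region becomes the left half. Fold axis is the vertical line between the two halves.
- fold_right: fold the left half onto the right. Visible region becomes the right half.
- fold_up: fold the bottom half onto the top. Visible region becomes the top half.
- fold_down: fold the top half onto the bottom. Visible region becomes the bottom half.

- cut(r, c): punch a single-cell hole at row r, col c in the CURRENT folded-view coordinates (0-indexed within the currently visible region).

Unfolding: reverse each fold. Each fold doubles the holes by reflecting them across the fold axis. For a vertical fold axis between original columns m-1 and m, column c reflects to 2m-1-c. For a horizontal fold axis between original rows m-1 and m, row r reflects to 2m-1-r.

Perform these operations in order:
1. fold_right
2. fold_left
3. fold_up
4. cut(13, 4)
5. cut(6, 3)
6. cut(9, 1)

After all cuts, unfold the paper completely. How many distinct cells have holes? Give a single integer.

Op 1 fold_right: fold axis v@16; visible region now rows[0,32) x cols[16,32) = 32x16
Op 2 fold_left: fold axis v@24; visible region now rows[0,32) x cols[16,24) = 32x8
Op 3 fold_up: fold axis h@16; visible region now rows[0,16) x cols[16,24) = 16x8
Op 4 cut(13, 4): punch at orig (13,20); cuts so far [(13, 20)]; region rows[0,16) x cols[16,24) = 16x8
Op 5 cut(6, 3): punch at orig (6,19); cuts so far [(6, 19), (13, 20)]; region rows[0,16) x cols[16,24) = 16x8
Op 6 cut(9, 1): punch at orig (9,17); cuts so far [(6, 19), (9, 17), (13, 20)]; region rows[0,16) x cols[16,24) = 16x8
Unfold 1 (reflect across h@16): 6 holes -> [(6, 19), (9, 17), (13, 20), (18, 20), (22, 17), (25, 19)]
Unfold 2 (reflect across v@24): 12 holes -> [(6, 19), (6, 28), (9, 17), (9, 30), (13, 20), (13, 27), (18, 20), (18, 27), (22, 17), (22, 30), (25, 19), (25, 28)]
Unfold 3 (reflect across v@16): 24 holes -> [(6, 3), (6, 12), (6, 19), (6, 28), (9, 1), (9, 14), (9, 17), (9, 30), (13, 4), (13, 11), (13, 20), (13, 27), (18, 4), (18, 11), (18, 20), (18, 27), (22, 1), (22, 14), (22, 17), (22, 30), (25, 3), (25, 12), (25, 19), (25, 28)]

Answer: 24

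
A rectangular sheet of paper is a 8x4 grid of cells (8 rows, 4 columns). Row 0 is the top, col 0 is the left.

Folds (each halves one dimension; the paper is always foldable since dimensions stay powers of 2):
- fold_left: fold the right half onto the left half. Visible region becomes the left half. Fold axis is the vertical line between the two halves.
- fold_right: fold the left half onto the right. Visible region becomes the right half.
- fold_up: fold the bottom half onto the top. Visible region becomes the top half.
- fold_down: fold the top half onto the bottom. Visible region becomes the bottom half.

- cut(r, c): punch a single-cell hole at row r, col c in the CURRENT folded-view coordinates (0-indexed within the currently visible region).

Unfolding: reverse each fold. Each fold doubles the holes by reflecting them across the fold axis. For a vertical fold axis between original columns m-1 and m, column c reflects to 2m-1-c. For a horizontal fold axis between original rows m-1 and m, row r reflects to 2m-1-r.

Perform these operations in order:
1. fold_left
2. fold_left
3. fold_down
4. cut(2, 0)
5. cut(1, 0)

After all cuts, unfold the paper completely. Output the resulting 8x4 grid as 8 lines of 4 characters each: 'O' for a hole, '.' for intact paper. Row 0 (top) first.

Answer: ....
OOOO
OOOO
....
....
OOOO
OOOO
....

Derivation:
Op 1 fold_left: fold axis v@2; visible region now rows[0,8) x cols[0,2) = 8x2
Op 2 fold_left: fold axis v@1; visible region now rows[0,8) x cols[0,1) = 8x1
Op 3 fold_down: fold axis h@4; visible region now rows[4,8) x cols[0,1) = 4x1
Op 4 cut(2, 0): punch at orig (6,0); cuts so far [(6, 0)]; region rows[4,8) x cols[0,1) = 4x1
Op 5 cut(1, 0): punch at orig (5,0); cuts so far [(5, 0), (6, 0)]; region rows[4,8) x cols[0,1) = 4x1
Unfold 1 (reflect across h@4): 4 holes -> [(1, 0), (2, 0), (5, 0), (6, 0)]
Unfold 2 (reflect across v@1): 8 holes -> [(1, 0), (1, 1), (2, 0), (2, 1), (5, 0), (5, 1), (6, 0), (6, 1)]
Unfold 3 (reflect across v@2): 16 holes -> [(1, 0), (1, 1), (1, 2), (1, 3), (2, 0), (2, 1), (2, 2), (2, 3), (5, 0), (5, 1), (5, 2), (5, 3), (6, 0), (6, 1), (6, 2), (6, 3)]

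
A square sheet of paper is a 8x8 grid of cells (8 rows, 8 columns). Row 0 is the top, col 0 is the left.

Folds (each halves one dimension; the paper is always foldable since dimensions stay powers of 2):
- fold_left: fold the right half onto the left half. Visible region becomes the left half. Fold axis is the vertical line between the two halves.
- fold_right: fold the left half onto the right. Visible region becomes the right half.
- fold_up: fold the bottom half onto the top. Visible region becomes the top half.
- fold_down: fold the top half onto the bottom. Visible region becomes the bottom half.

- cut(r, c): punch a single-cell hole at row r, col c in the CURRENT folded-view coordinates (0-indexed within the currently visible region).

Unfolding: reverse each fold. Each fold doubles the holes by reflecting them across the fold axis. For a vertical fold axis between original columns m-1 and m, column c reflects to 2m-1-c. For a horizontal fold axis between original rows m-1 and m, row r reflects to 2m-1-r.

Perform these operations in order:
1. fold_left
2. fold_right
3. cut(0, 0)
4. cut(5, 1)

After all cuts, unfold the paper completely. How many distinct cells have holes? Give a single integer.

Answer: 8

Derivation:
Op 1 fold_left: fold axis v@4; visible region now rows[0,8) x cols[0,4) = 8x4
Op 2 fold_right: fold axis v@2; visible region now rows[0,8) x cols[2,4) = 8x2
Op 3 cut(0, 0): punch at orig (0,2); cuts so far [(0, 2)]; region rows[0,8) x cols[2,4) = 8x2
Op 4 cut(5, 1): punch at orig (5,3); cuts so far [(0, 2), (5, 3)]; region rows[0,8) x cols[2,4) = 8x2
Unfold 1 (reflect across v@2): 4 holes -> [(0, 1), (0, 2), (5, 0), (5, 3)]
Unfold 2 (reflect across v@4): 8 holes -> [(0, 1), (0, 2), (0, 5), (0, 6), (5, 0), (5, 3), (5, 4), (5, 7)]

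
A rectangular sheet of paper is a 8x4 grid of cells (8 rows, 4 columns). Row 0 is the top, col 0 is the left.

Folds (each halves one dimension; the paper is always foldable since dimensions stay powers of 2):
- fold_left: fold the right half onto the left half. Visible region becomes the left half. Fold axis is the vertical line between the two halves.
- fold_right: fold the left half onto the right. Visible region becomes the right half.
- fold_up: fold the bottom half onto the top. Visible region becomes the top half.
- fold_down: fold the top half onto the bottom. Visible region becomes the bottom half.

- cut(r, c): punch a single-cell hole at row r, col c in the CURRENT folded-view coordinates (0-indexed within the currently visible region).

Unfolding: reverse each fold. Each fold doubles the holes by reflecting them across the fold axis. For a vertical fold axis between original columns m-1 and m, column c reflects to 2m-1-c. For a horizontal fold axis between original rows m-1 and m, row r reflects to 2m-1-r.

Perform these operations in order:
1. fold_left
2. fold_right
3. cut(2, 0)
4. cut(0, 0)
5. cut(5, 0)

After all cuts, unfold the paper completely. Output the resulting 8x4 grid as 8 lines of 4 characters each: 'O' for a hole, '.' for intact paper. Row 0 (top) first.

Answer: OOOO
....
OOOO
....
....
OOOO
....
....

Derivation:
Op 1 fold_left: fold axis v@2; visible region now rows[0,8) x cols[0,2) = 8x2
Op 2 fold_right: fold axis v@1; visible region now rows[0,8) x cols[1,2) = 8x1
Op 3 cut(2, 0): punch at orig (2,1); cuts so far [(2, 1)]; region rows[0,8) x cols[1,2) = 8x1
Op 4 cut(0, 0): punch at orig (0,1); cuts so far [(0, 1), (2, 1)]; region rows[0,8) x cols[1,2) = 8x1
Op 5 cut(5, 0): punch at orig (5,1); cuts so far [(0, 1), (2, 1), (5, 1)]; region rows[0,8) x cols[1,2) = 8x1
Unfold 1 (reflect across v@1): 6 holes -> [(0, 0), (0, 1), (2, 0), (2, 1), (5, 0), (5, 1)]
Unfold 2 (reflect across v@2): 12 holes -> [(0, 0), (0, 1), (0, 2), (0, 3), (2, 0), (2, 1), (2, 2), (2, 3), (5, 0), (5, 1), (5, 2), (5, 3)]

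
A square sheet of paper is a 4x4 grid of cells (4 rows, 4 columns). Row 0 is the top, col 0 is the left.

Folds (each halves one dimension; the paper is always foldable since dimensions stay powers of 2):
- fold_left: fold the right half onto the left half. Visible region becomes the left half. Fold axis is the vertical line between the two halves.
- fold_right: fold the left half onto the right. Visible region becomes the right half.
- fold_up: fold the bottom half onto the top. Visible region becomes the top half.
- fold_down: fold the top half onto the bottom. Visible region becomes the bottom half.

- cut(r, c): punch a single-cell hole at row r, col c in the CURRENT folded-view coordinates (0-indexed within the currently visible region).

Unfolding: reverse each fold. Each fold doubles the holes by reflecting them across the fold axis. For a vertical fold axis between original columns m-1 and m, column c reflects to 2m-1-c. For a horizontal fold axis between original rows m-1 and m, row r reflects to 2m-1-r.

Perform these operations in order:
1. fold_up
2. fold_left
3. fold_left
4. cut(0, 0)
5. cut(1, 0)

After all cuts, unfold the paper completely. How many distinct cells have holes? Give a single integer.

Op 1 fold_up: fold axis h@2; visible region now rows[0,2) x cols[0,4) = 2x4
Op 2 fold_left: fold axis v@2; visible region now rows[0,2) x cols[0,2) = 2x2
Op 3 fold_left: fold axis v@1; visible region now rows[0,2) x cols[0,1) = 2x1
Op 4 cut(0, 0): punch at orig (0,0); cuts so far [(0, 0)]; region rows[0,2) x cols[0,1) = 2x1
Op 5 cut(1, 0): punch at orig (1,0); cuts so far [(0, 0), (1, 0)]; region rows[0,2) x cols[0,1) = 2x1
Unfold 1 (reflect across v@1): 4 holes -> [(0, 0), (0, 1), (1, 0), (1, 1)]
Unfold 2 (reflect across v@2): 8 holes -> [(0, 0), (0, 1), (0, 2), (0, 3), (1, 0), (1, 1), (1, 2), (1, 3)]
Unfold 3 (reflect across h@2): 16 holes -> [(0, 0), (0, 1), (0, 2), (0, 3), (1, 0), (1, 1), (1, 2), (1, 3), (2, 0), (2, 1), (2, 2), (2, 3), (3, 0), (3, 1), (3, 2), (3, 3)]

Answer: 16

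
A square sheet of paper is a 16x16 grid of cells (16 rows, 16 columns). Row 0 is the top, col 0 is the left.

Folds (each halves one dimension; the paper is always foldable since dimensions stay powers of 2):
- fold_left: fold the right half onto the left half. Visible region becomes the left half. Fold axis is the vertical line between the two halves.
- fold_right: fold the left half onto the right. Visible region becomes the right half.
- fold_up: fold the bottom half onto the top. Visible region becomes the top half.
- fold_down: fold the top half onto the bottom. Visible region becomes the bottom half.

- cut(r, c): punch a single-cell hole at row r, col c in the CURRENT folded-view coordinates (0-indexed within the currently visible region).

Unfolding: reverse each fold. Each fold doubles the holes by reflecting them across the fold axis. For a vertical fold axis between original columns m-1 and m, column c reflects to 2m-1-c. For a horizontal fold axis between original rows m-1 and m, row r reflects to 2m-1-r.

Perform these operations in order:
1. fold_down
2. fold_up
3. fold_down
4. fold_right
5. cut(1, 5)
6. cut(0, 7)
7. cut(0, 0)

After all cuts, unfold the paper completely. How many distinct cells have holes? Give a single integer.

Op 1 fold_down: fold axis h@8; visible region now rows[8,16) x cols[0,16) = 8x16
Op 2 fold_up: fold axis h@12; visible region now rows[8,12) x cols[0,16) = 4x16
Op 3 fold_down: fold axis h@10; visible region now rows[10,12) x cols[0,16) = 2x16
Op 4 fold_right: fold axis v@8; visible region now rows[10,12) x cols[8,16) = 2x8
Op 5 cut(1, 5): punch at orig (11,13); cuts so far [(11, 13)]; region rows[10,12) x cols[8,16) = 2x8
Op 6 cut(0, 7): punch at orig (10,15); cuts so far [(10, 15), (11, 13)]; region rows[10,12) x cols[8,16) = 2x8
Op 7 cut(0, 0): punch at orig (10,8); cuts so far [(10, 8), (10, 15), (11, 13)]; region rows[10,12) x cols[8,16) = 2x8
Unfold 1 (reflect across v@8): 6 holes -> [(10, 0), (10, 7), (10, 8), (10, 15), (11, 2), (11, 13)]
Unfold 2 (reflect across h@10): 12 holes -> [(8, 2), (8, 13), (9, 0), (9, 7), (9, 8), (9, 15), (10, 0), (10, 7), (10, 8), (10, 15), (11, 2), (11, 13)]
Unfold 3 (reflect across h@12): 24 holes -> [(8, 2), (8, 13), (9, 0), (9, 7), (9, 8), (9, 15), (10, 0), (10, 7), (10, 8), (10, 15), (11, 2), (11, 13), (12, 2), (12, 13), (13, 0), (13, 7), (13, 8), (13, 15), (14, 0), (14, 7), (14, 8), (14, 15), (15, 2), (15, 13)]
Unfold 4 (reflect across h@8): 48 holes -> [(0, 2), (0, 13), (1, 0), (1, 7), (1, 8), (1, 15), (2, 0), (2, 7), (2, 8), (2, 15), (3, 2), (3, 13), (4, 2), (4, 13), (5, 0), (5, 7), (5, 8), (5, 15), (6, 0), (6, 7), (6, 8), (6, 15), (7, 2), (7, 13), (8, 2), (8, 13), (9, 0), (9, 7), (9, 8), (9, 15), (10, 0), (10, 7), (10, 8), (10, 15), (11, 2), (11, 13), (12, 2), (12, 13), (13, 0), (13, 7), (13, 8), (13, 15), (14, 0), (14, 7), (14, 8), (14, 15), (15, 2), (15, 13)]

Answer: 48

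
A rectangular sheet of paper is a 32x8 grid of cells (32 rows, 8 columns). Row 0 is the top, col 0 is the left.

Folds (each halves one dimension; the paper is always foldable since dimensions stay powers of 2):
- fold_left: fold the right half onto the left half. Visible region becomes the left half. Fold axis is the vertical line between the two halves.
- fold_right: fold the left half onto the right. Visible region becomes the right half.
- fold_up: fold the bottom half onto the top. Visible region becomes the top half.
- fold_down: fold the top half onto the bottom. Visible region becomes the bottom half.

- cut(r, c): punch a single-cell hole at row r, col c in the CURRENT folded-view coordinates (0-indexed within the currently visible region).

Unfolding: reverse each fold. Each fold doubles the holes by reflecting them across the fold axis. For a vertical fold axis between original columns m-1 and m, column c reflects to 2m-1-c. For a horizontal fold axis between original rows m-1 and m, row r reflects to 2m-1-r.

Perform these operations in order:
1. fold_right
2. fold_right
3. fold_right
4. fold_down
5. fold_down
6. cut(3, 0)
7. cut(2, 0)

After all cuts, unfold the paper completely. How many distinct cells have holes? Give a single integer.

Op 1 fold_right: fold axis v@4; visible region now rows[0,32) x cols[4,8) = 32x4
Op 2 fold_right: fold axis v@6; visible region now rows[0,32) x cols[6,8) = 32x2
Op 3 fold_right: fold axis v@7; visible region now rows[0,32) x cols[7,8) = 32x1
Op 4 fold_down: fold axis h@16; visible region now rows[16,32) x cols[7,8) = 16x1
Op 5 fold_down: fold axis h@24; visible region now rows[24,32) x cols[7,8) = 8x1
Op 6 cut(3, 0): punch at orig (27,7); cuts so far [(27, 7)]; region rows[24,32) x cols[7,8) = 8x1
Op 7 cut(2, 0): punch at orig (26,7); cuts so far [(26, 7), (27, 7)]; region rows[24,32) x cols[7,8) = 8x1
Unfold 1 (reflect across h@24): 4 holes -> [(20, 7), (21, 7), (26, 7), (27, 7)]
Unfold 2 (reflect across h@16): 8 holes -> [(4, 7), (5, 7), (10, 7), (11, 7), (20, 7), (21, 7), (26, 7), (27, 7)]
Unfold 3 (reflect across v@7): 16 holes -> [(4, 6), (4, 7), (5, 6), (5, 7), (10, 6), (10, 7), (11, 6), (11, 7), (20, 6), (20, 7), (21, 6), (21, 7), (26, 6), (26, 7), (27, 6), (27, 7)]
Unfold 4 (reflect across v@6): 32 holes -> [(4, 4), (4, 5), (4, 6), (4, 7), (5, 4), (5, 5), (5, 6), (5, 7), (10, 4), (10, 5), (10, 6), (10, 7), (11, 4), (11, 5), (11, 6), (11, 7), (20, 4), (20, 5), (20, 6), (20, 7), (21, 4), (21, 5), (21, 6), (21, 7), (26, 4), (26, 5), (26, 6), (26, 7), (27, 4), (27, 5), (27, 6), (27, 7)]
Unfold 5 (reflect across v@4): 64 holes -> [(4, 0), (4, 1), (4, 2), (4, 3), (4, 4), (4, 5), (4, 6), (4, 7), (5, 0), (5, 1), (5, 2), (5, 3), (5, 4), (5, 5), (5, 6), (5, 7), (10, 0), (10, 1), (10, 2), (10, 3), (10, 4), (10, 5), (10, 6), (10, 7), (11, 0), (11, 1), (11, 2), (11, 3), (11, 4), (11, 5), (11, 6), (11, 7), (20, 0), (20, 1), (20, 2), (20, 3), (20, 4), (20, 5), (20, 6), (20, 7), (21, 0), (21, 1), (21, 2), (21, 3), (21, 4), (21, 5), (21, 6), (21, 7), (26, 0), (26, 1), (26, 2), (26, 3), (26, 4), (26, 5), (26, 6), (26, 7), (27, 0), (27, 1), (27, 2), (27, 3), (27, 4), (27, 5), (27, 6), (27, 7)]

Answer: 64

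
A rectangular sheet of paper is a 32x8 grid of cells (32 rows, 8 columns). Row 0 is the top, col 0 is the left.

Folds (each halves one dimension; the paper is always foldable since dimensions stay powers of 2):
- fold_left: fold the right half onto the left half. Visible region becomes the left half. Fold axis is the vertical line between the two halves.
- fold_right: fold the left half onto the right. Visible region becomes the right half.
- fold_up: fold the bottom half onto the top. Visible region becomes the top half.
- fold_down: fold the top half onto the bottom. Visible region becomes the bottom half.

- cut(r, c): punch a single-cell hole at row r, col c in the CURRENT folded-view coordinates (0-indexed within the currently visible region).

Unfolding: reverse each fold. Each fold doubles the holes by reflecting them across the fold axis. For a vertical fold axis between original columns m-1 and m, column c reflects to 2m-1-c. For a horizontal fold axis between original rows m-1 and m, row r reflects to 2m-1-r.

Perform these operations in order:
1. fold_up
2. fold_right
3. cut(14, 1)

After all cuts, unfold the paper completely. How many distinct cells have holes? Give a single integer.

Answer: 4

Derivation:
Op 1 fold_up: fold axis h@16; visible region now rows[0,16) x cols[0,8) = 16x8
Op 2 fold_right: fold axis v@4; visible region now rows[0,16) x cols[4,8) = 16x4
Op 3 cut(14, 1): punch at orig (14,5); cuts so far [(14, 5)]; region rows[0,16) x cols[4,8) = 16x4
Unfold 1 (reflect across v@4): 2 holes -> [(14, 2), (14, 5)]
Unfold 2 (reflect across h@16): 4 holes -> [(14, 2), (14, 5), (17, 2), (17, 5)]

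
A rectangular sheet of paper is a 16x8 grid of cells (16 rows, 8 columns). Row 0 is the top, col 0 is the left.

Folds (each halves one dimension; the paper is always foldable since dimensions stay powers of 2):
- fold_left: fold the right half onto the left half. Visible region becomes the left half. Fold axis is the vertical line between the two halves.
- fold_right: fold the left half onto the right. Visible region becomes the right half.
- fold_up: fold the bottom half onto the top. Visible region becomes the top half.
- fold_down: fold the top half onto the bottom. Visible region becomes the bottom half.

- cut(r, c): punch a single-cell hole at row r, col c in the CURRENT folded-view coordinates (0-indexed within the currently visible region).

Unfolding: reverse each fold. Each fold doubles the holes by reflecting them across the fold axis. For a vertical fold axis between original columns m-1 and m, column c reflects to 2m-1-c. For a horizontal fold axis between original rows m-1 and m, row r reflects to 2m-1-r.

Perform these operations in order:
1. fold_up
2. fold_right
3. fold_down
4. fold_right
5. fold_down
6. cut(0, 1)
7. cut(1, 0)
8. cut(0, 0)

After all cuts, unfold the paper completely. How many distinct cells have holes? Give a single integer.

Answer: 96

Derivation:
Op 1 fold_up: fold axis h@8; visible region now rows[0,8) x cols[0,8) = 8x8
Op 2 fold_right: fold axis v@4; visible region now rows[0,8) x cols[4,8) = 8x4
Op 3 fold_down: fold axis h@4; visible region now rows[4,8) x cols[4,8) = 4x4
Op 4 fold_right: fold axis v@6; visible region now rows[4,8) x cols[6,8) = 4x2
Op 5 fold_down: fold axis h@6; visible region now rows[6,8) x cols[6,8) = 2x2
Op 6 cut(0, 1): punch at orig (6,7); cuts so far [(6, 7)]; region rows[6,8) x cols[6,8) = 2x2
Op 7 cut(1, 0): punch at orig (7,6); cuts so far [(6, 7), (7, 6)]; region rows[6,8) x cols[6,8) = 2x2
Op 8 cut(0, 0): punch at orig (6,6); cuts so far [(6, 6), (6, 7), (7, 6)]; region rows[6,8) x cols[6,8) = 2x2
Unfold 1 (reflect across h@6): 6 holes -> [(4, 6), (5, 6), (5, 7), (6, 6), (6, 7), (7, 6)]
Unfold 2 (reflect across v@6): 12 holes -> [(4, 5), (4, 6), (5, 4), (5, 5), (5, 6), (5, 7), (6, 4), (6, 5), (6, 6), (6, 7), (7, 5), (7, 6)]
Unfold 3 (reflect across h@4): 24 holes -> [(0, 5), (0, 6), (1, 4), (1, 5), (1, 6), (1, 7), (2, 4), (2, 5), (2, 6), (2, 7), (3, 5), (3, 6), (4, 5), (4, 6), (5, 4), (5, 5), (5, 6), (5, 7), (6, 4), (6, 5), (6, 6), (6, 7), (7, 5), (7, 6)]
Unfold 4 (reflect across v@4): 48 holes -> [(0, 1), (0, 2), (0, 5), (0, 6), (1, 0), (1, 1), (1, 2), (1, 3), (1, 4), (1, 5), (1, 6), (1, 7), (2, 0), (2, 1), (2, 2), (2, 3), (2, 4), (2, 5), (2, 6), (2, 7), (3, 1), (3, 2), (3, 5), (3, 6), (4, 1), (4, 2), (4, 5), (4, 6), (5, 0), (5, 1), (5, 2), (5, 3), (5, 4), (5, 5), (5, 6), (5, 7), (6, 0), (6, 1), (6, 2), (6, 3), (6, 4), (6, 5), (6, 6), (6, 7), (7, 1), (7, 2), (7, 5), (7, 6)]
Unfold 5 (reflect across h@8): 96 holes -> [(0, 1), (0, 2), (0, 5), (0, 6), (1, 0), (1, 1), (1, 2), (1, 3), (1, 4), (1, 5), (1, 6), (1, 7), (2, 0), (2, 1), (2, 2), (2, 3), (2, 4), (2, 5), (2, 6), (2, 7), (3, 1), (3, 2), (3, 5), (3, 6), (4, 1), (4, 2), (4, 5), (4, 6), (5, 0), (5, 1), (5, 2), (5, 3), (5, 4), (5, 5), (5, 6), (5, 7), (6, 0), (6, 1), (6, 2), (6, 3), (6, 4), (6, 5), (6, 6), (6, 7), (7, 1), (7, 2), (7, 5), (7, 6), (8, 1), (8, 2), (8, 5), (8, 6), (9, 0), (9, 1), (9, 2), (9, 3), (9, 4), (9, 5), (9, 6), (9, 7), (10, 0), (10, 1), (10, 2), (10, 3), (10, 4), (10, 5), (10, 6), (10, 7), (11, 1), (11, 2), (11, 5), (11, 6), (12, 1), (12, 2), (12, 5), (12, 6), (13, 0), (13, 1), (13, 2), (13, 3), (13, 4), (13, 5), (13, 6), (13, 7), (14, 0), (14, 1), (14, 2), (14, 3), (14, 4), (14, 5), (14, 6), (14, 7), (15, 1), (15, 2), (15, 5), (15, 6)]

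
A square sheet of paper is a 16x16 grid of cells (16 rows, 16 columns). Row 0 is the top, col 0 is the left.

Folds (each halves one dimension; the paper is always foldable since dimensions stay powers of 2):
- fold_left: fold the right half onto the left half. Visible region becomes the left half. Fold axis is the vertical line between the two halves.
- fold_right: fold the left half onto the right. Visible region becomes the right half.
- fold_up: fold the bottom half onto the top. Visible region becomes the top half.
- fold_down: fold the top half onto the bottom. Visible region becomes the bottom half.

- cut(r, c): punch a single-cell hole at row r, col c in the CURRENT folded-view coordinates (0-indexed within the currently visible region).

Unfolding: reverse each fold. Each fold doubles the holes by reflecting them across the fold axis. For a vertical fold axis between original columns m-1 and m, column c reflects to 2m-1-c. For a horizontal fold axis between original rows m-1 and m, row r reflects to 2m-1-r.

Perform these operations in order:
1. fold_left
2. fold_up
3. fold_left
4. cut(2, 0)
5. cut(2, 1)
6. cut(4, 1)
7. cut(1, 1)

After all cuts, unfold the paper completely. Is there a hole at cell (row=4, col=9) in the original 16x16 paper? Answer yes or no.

Answer: yes

Derivation:
Op 1 fold_left: fold axis v@8; visible region now rows[0,16) x cols[0,8) = 16x8
Op 2 fold_up: fold axis h@8; visible region now rows[0,8) x cols[0,8) = 8x8
Op 3 fold_left: fold axis v@4; visible region now rows[0,8) x cols[0,4) = 8x4
Op 4 cut(2, 0): punch at orig (2,0); cuts so far [(2, 0)]; region rows[0,8) x cols[0,4) = 8x4
Op 5 cut(2, 1): punch at orig (2,1); cuts so far [(2, 0), (2, 1)]; region rows[0,8) x cols[0,4) = 8x4
Op 6 cut(4, 1): punch at orig (4,1); cuts so far [(2, 0), (2, 1), (4, 1)]; region rows[0,8) x cols[0,4) = 8x4
Op 7 cut(1, 1): punch at orig (1,1); cuts so far [(1, 1), (2, 0), (2, 1), (4, 1)]; region rows[0,8) x cols[0,4) = 8x4
Unfold 1 (reflect across v@4): 8 holes -> [(1, 1), (1, 6), (2, 0), (2, 1), (2, 6), (2, 7), (4, 1), (4, 6)]
Unfold 2 (reflect across h@8): 16 holes -> [(1, 1), (1, 6), (2, 0), (2, 1), (2, 6), (2, 7), (4, 1), (4, 6), (11, 1), (11, 6), (13, 0), (13, 1), (13, 6), (13, 7), (14, 1), (14, 6)]
Unfold 3 (reflect across v@8): 32 holes -> [(1, 1), (1, 6), (1, 9), (1, 14), (2, 0), (2, 1), (2, 6), (2, 7), (2, 8), (2, 9), (2, 14), (2, 15), (4, 1), (4, 6), (4, 9), (4, 14), (11, 1), (11, 6), (11, 9), (11, 14), (13, 0), (13, 1), (13, 6), (13, 7), (13, 8), (13, 9), (13, 14), (13, 15), (14, 1), (14, 6), (14, 9), (14, 14)]
Holes: [(1, 1), (1, 6), (1, 9), (1, 14), (2, 0), (2, 1), (2, 6), (2, 7), (2, 8), (2, 9), (2, 14), (2, 15), (4, 1), (4, 6), (4, 9), (4, 14), (11, 1), (11, 6), (11, 9), (11, 14), (13, 0), (13, 1), (13, 6), (13, 7), (13, 8), (13, 9), (13, 14), (13, 15), (14, 1), (14, 6), (14, 9), (14, 14)]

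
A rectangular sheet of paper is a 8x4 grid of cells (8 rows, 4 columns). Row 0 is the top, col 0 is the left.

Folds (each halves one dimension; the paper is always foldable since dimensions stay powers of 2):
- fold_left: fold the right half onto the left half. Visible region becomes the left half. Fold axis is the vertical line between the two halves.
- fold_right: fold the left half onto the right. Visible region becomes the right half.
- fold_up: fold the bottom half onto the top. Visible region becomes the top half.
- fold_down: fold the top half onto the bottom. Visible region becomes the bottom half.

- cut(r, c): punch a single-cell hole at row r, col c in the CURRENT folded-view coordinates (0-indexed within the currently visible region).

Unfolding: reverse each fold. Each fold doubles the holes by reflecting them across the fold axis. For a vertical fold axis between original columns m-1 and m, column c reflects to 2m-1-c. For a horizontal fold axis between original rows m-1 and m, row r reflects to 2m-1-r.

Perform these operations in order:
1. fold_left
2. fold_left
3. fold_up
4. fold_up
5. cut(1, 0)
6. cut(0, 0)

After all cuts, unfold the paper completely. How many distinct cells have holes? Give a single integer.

Op 1 fold_left: fold axis v@2; visible region now rows[0,8) x cols[0,2) = 8x2
Op 2 fold_left: fold axis v@1; visible region now rows[0,8) x cols[0,1) = 8x1
Op 3 fold_up: fold axis h@4; visible region now rows[0,4) x cols[0,1) = 4x1
Op 4 fold_up: fold axis h@2; visible region now rows[0,2) x cols[0,1) = 2x1
Op 5 cut(1, 0): punch at orig (1,0); cuts so far [(1, 0)]; region rows[0,2) x cols[0,1) = 2x1
Op 6 cut(0, 0): punch at orig (0,0); cuts so far [(0, 0), (1, 0)]; region rows[0,2) x cols[0,1) = 2x1
Unfold 1 (reflect across h@2): 4 holes -> [(0, 0), (1, 0), (2, 0), (3, 0)]
Unfold 2 (reflect across h@4): 8 holes -> [(0, 0), (1, 0), (2, 0), (3, 0), (4, 0), (5, 0), (6, 0), (7, 0)]
Unfold 3 (reflect across v@1): 16 holes -> [(0, 0), (0, 1), (1, 0), (1, 1), (2, 0), (2, 1), (3, 0), (3, 1), (4, 0), (4, 1), (5, 0), (5, 1), (6, 0), (6, 1), (7, 0), (7, 1)]
Unfold 4 (reflect across v@2): 32 holes -> [(0, 0), (0, 1), (0, 2), (0, 3), (1, 0), (1, 1), (1, 2), (1, 3), (2, 0), (2, 1), (2, 2), (2, 3), (3, 0), (3, 1), (3, 2), (3, 3), (4, 0), (4, 1), (4, 2), (4, 3), (5, 0), (5, 1), (5, 2), (5, 3), (6, 0), (6, 1), (6, 2), (6, 3), (7, 0), (7, 1), (7, 2), (7, 3)]

Answer: 32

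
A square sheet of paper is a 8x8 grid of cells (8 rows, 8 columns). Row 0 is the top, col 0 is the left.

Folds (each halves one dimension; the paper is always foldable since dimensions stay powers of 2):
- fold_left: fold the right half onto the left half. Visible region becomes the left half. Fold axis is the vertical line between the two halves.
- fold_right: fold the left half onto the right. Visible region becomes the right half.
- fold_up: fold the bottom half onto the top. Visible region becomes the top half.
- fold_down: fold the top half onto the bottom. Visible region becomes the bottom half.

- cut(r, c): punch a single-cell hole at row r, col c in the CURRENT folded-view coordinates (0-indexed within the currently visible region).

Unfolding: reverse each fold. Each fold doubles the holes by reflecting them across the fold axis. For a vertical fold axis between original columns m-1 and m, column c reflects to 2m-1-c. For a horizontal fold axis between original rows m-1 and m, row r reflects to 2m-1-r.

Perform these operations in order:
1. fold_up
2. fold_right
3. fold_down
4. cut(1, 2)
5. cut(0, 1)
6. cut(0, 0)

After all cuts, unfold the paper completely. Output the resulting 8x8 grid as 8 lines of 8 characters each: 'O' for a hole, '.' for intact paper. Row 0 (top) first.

Op 1 fold_up: fold axis h@4; visible region now rows[0,4) x cols[0,8) = 4x8
Op 2 fold_right: fold axis v@4; visible region now rows[0,4) x cols[4,8) = 4x4
Op 3 fold_down: fold axis h@2; visible region now rows[2,4) x cols[4,8) = 2x4
Op 4 cut(1, 2): punch at orig (3,6); cuts so far [(3, 6)]; region rows[2,4) x cols[4,8) = 2x4
Op 5 cut(0, 1): punch at orig (2,5); cuts so far [(2, 5), (3, 6)]; region rows[2,4) x cols[4,8) = 2x4
Op 6 cut(0, 0): punch at orig (2,4); cuts so far [(2, 4), (2, 5), (3, 6)]; region rows[2,4) x cols[4,8) = 2x4
Unfold 1 (reflect across h@2): 6 holes -> [(0, 6), (1, 4), (1, 5), (2, 4), (2, 5), (3, 6)]
Unfold 2 (reflect across v@4): 12 holes -> [(0, 1), (0, 6), (1, 2), (1, 3), (1, 4), (1, 5), (2, 2), (2, 3), (2, 4), (2, 5), (3, 1), (3, 6)]
Unfold 3 (reflect across h@4): 24 holes -> [(0, 1), (0, 6), (1, 2), (1, 3), (1, 4), (1, 5), (2, 2), (2, 3), (2, 4), (2, 5), (3, 1), (3, 6), (4, 1), (4, 6), (5, 2), (5, 3), (5, 4), (5, 5), (6, 2), (6, 3), (6, 4), (6, 5), (7, 1), (7, 6)]

Answer: .O....O.
..OOOO..
..OOOO..
.O....O.
.O....O.
..OOOO..
..OOOO..
.O....O.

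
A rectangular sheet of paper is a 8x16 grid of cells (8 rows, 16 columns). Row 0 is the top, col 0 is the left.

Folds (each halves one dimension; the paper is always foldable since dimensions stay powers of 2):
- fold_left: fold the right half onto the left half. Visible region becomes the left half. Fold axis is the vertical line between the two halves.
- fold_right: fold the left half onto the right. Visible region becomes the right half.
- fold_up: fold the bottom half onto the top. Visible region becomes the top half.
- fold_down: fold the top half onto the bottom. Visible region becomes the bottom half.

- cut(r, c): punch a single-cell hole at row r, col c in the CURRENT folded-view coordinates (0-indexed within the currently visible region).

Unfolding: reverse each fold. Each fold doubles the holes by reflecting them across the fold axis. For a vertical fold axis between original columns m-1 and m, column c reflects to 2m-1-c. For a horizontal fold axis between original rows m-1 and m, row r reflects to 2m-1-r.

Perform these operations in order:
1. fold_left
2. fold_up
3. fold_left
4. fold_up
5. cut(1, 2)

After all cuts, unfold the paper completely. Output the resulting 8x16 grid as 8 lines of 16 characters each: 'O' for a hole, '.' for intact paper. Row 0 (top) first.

Answer: ................
..O..O....O..O..
..O..O....O..O..
................
................
..O..O....O..O..
..O..O....O..O..
................

Derivation:
Op 1 fold_left: fold axis v@8; visible region now rows[0,8) x cols[0,8) = 8x8
Op 2 fold_up: fold axis h@4; visible region now rows[0,4) x cols[0,8) = 4x8
Op 3 fold_left: fold axis v@4; visible region now rows[0,4) x cols[0,4) = 4x4
Op 4 fold_up: fold axis h@2; visible region now rows[0,2) x cols[0,4) = 2x4
Op 5 cut(1, 2): punch at orig (1,2); cuts so far [(1, 2)]; region rows[0,2) x cols[0,4) = 2x4
Unfold 1 (reflect across h@2): 2 holes -> [(1, 2), (2, 2)]
Unfold 2 (reflect across v@4): 4 holes -> [(1, 2), (1, 5), (2, 2), (2, 5)]
Unfold 3 (reflect across h@4): 8 holes -> [(1, 2), (1, 5), (2, 2), (2, 5), (5, 2), (5, 5), (6, 2), (6, 5)]
Unfold 4 (reflect across v@8): 16 holes -> [(1, 2), (1, 5), (1, 10), (1, 13), (2, 2), (2, 5), (2, 10), (2, 13), (5, 2), (5, 5), (5, 10), (5, 13), (6, 2), (6, 5), (6, 10), (6, 13)]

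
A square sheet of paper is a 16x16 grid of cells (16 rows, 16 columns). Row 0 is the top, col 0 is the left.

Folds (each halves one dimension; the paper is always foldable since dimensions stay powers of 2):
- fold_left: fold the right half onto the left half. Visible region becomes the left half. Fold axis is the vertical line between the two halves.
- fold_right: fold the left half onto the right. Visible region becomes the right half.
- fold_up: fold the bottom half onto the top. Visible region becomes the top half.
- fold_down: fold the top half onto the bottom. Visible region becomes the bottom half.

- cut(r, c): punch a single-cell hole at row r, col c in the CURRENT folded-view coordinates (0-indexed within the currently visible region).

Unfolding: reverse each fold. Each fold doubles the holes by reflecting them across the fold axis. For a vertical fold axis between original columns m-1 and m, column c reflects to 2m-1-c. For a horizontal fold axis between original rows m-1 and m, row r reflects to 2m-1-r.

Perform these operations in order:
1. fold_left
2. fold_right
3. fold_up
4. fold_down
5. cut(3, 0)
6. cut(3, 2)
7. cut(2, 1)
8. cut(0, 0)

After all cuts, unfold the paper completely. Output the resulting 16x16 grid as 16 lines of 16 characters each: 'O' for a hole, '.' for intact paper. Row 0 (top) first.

Op 1 fold_left: fold axis v@8; visible region now rows[0,16) x cols[0,8) = 16x8
Op 2 fold_right: fold axis v@4; visible region now rows[0,16) x cols[4,8) = 16x4
Op 3 fold_up: fold axis h@8; visible region now rows[0,8) x cols[4,8) = 8x4
Op 4 fold_down: fold axis h@4; visible region now rows[4,8) x cols[4,8) = 4x4
Op 5 cut(3, 0): punch at orig (7,4); cuts so far [(7, 4)]; region rows[4,8) x cols[4,8) = 4x4
Op 6 cut(3, 2): punch at orig (7,6); cuts so far [(7, 4), (7, 6)]; region rows[4,8) x cols[4,8) = 4x4
Op 7 cut(2, 1): punch at orig (6,5); cuts so far [(6, 5), (7, 4), (7, 6)]; region rows[4,8) x cols[4,8) = 4x4
Op 8 cut(0, 0): punch at orig (4,4); cuts so far [(4, 4), (6, 5), (7, 4), (7, 6)]; region rows[4,8) x cols[4,8) = 4x4
Unfold 1 (reflect across h@4): 8 holes -> [(0, 4), (0, 6), (1, 5), (3, 4), (4, 4), (6, 5), (7, 4), (7, 6)]
Unfold 2 (reflect across h@8): 16 holes -> [(0, 4), (0, 6), (1, 5), (3, 4), (4, 4), (6, 5), (7, 4), (7, 6), (8, 4), (8, 6), (9, 5), (11, 4), (12, 4), (14, 5), (15, 4), (15, 6)]
Unfold 3 (reflect across v@4): 32 holes -> [(0, 1), (0, 3), (0, 4), (0, 6), (1, 2), (1, 5), (3, 3), (3, 4), (4, 3), (4, 4), (6, 2), (6, 5), (7, 1), (7, 3), (7, 4), (7, 6), (8, 1), (8, 3), (8, 4), (8, 6), (9, 2), (9, 5), (11, 3), (11, 4), (12, 3), (12, 4), (14, 2), (14, 5), (15, 1), (15, 3), (15, 4), (15, 6)]
Unfold 4 (reflect across v@8): 64 holes -> [(0, 1), (0, 3), (0, 4), (0, 6), (0, 9), (0, 11), (0, 12), (0, 14), (1, 2), (1, 5), (1, 10), (1, 13), (3, 3), (3, 4), (3, 11), (3, 12), (4, 3), (4, 4), (4, 11), (4, 12), (6, 2), (6, 5), (6, 10), (6, 13), (7, 1), (7, 3), (7, 4), (7, 6), (7, 9), (7, 11), (7, 12), (7, 14), (8, 1), (8, 3), (8, 4), (8, 6), (8, 9), (8, 11), (8, 12), (8, 14), (9, 2), (9, 5), (9, 10), (9, 13), (11, 3), (11, 4), (11, 11), (11, 12), (12, 3), (12, 4), (12, 11), (12, 12), (14, 2), (14, 5), (14, 10), (14, 13), (15, 1), (15, 3), (15, 4), (15, 6), (15, 9), (15, 11), (15, 12), (15, 14)]

Answer: .O.OO.O..O.OO.O.
..O..O....O..O..
................
...OO......OO...
...OO......OO...
................
..O..O....O..O..
.O.OO.O..O.OO.O.
.O.OO.O..O.OO.O.
..O..O....O..O..
................
...OO......OO...
...OO......OO...
................
..O..O....O..O..
.O.OO.O..O.OO.O.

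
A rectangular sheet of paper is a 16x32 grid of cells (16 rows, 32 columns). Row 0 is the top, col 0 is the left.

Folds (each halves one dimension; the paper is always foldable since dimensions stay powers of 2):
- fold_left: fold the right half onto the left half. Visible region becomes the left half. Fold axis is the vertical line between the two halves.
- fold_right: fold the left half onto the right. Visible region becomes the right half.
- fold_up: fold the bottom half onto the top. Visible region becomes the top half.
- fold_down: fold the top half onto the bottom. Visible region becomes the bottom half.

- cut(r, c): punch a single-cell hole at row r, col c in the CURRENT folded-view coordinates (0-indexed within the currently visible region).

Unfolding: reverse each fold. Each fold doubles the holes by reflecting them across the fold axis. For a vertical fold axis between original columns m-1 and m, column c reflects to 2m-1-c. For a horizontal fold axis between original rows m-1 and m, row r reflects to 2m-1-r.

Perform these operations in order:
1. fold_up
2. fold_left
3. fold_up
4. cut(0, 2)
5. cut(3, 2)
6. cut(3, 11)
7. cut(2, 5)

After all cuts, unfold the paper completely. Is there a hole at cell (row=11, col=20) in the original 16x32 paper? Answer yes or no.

Answer: yes

Derivation:
Op 1 fold_up: fold axis h@8; visible region now rows[0,8) x cols[0,32) = 8x32
Op 2 fold_left: fold axis v@16; visible region now rows[0,8) x cols[0,16) = 8x16
Op 3 fold_up: fold axis h@4; visible region now rows[0,4) x cols[0,16) = 4x16
Op 4 cut(0, 2): punch at orig (0,2); cuts so far [(0, 2)]; region rows[0,4) x cols[0,16) = 4x16
Op 5 cut(3, 2): punch at orig (3,2); cuts so far [(0, 2), (3, 2)]; region rows[0,4) x cols[0,16) = 4x16
Op 6 cut(3, 11): punch at orig (3,11); cuts so far [(0, 2), (3, 2), (3, 11)]; region rows[0,4) x cols[0,16) = 4x16
Op 7 cut(2, 5): punch at orig (2,5); cuts so far [(0, 2), (2, 5), (3, 2), (3, 11)]; region rows[0,4) x cols[0,16) = 4x16
Unfold 1 (reflect across h@4): 8 holes -> [(0, 2), (2, 5), (3, 2), (3, 11), (4, 2), (4, 11), (5, 5), (7, 2)]
Unfold 2 (reflect across v@16): 16 holes -> [(0, 2), (0, 29), (2, 5), (2, 26), (3, 2), (3, 11), (3, 20), (3, 29), (4, 2), (4, 11), (4, 20), (4, 29), (5, 5), (5, 26), (7, 2), (7, 29)]
Unfold 3 (reflect across h@8): 32 holes -> [(0, 2), (0, 29), (2, 5), (2, 26), (3, 2), (3, 11), (3, 20), (3, 29), (4, 2), (4, 11), (4, 20), (4, 29), (5, 5), (5, 26), (7, 2), (7, 29), (8, 2), (8, 29), (10, 5), (10, 26), (11, 2), (11, 11), (11, 20), (11, 29), (12, 2), (12, 11), (12, 20), (12, 29), (13, 5), (13, 26), (15, 2), (15, 29)]
Holes: [(0, 2), (0, 29), (2, 5), (2, 26), (3, 2), (3, 11), (3, 20), (3, 29), (4, 2), (4, 11), (4, 20), (4, 29), (5, 5), (5, 26), (7, 2), (7, 29), (8, 2), (8, 29), (10, 5), (10, 26), (11, 2), (11, 11), (11, 20), (11, 29), (12, 2), (12, 11), (12, 20), (12, 29), (13, 5), (13, 26), (15, 2), (15, 29)]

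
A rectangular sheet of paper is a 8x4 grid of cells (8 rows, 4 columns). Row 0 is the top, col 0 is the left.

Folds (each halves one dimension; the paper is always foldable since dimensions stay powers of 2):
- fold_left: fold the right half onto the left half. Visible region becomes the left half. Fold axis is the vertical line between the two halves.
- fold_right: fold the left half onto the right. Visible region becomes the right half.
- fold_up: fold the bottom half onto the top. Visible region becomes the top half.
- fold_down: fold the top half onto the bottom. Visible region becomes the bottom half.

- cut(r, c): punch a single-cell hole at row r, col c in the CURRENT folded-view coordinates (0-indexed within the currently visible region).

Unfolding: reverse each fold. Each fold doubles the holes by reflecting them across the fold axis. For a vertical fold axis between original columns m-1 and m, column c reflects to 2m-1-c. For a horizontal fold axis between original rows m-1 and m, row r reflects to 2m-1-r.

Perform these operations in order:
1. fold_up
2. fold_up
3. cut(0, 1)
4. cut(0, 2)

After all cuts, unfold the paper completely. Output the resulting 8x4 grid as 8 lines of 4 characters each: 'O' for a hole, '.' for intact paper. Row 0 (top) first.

Answer: .OO.
....
....
.OO.
.OO.
....
....
.OO.

Derivation:
Op 1 fold_up: fold axis h@4; visible region now rows[0,4) x cols[0,4) = 4x4
Op 2 fold_up: fold axis h@2; visible region now rows[0,2) x cols[0,4) = 2x4
Op 3 cut(0, 1): punch at orig (0,1); cuts so far [(0, 1)]; region rows[0,2) x cols[0,4) = 2x4
Op 4 cut(0, 2): punch at orig (0,2); cuts so far [(0, 1), (0, 2)]; region rows[0,2) x cols[0,4) = 2x4
Unfold 1 (reflect across h@2): 4 holes -> [(0, 1), (0, 2), (3, 1), (3, 2)]
Unfold 2 (reflect across h@4): 8 holes -> [(0, 1), (0, 2), (3, 1), (3, 2), (4, 1), (4, 2), (7, 1), (7, 2)]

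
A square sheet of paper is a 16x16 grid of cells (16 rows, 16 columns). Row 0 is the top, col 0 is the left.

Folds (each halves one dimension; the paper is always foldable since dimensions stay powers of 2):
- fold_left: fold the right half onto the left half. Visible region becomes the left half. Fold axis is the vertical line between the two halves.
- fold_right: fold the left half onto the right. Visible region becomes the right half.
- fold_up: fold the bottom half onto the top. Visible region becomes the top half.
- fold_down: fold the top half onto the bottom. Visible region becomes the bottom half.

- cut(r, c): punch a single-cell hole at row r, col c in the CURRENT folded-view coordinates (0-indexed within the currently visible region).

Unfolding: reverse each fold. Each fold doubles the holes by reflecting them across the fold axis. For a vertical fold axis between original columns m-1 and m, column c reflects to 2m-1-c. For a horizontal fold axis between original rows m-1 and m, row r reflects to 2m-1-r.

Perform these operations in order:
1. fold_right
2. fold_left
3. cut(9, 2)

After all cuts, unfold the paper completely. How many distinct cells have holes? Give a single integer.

Op 1 fold_right: fold axis v@8; visible region now rows[0,16) x cols[8,16) = 16x8
Op 2 fold_left: fold axis v@12; visible region now rows[0,16) x cols[8,12) = 16x4
Op 3 cut(9, 2): punch at orig (9,10); cuts so far [(9, 10)]; region rows[0,16) x cols[8,12) = 16x4
Unfold 1 (reflect across v@12): 2 holes -> [(9, 10), (9, 13)]
Unfold 2 (reflect across v@8): 4 holes -> [(9, 2), (9, 5), (9, 10), (9, 13)]

Answer: 4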